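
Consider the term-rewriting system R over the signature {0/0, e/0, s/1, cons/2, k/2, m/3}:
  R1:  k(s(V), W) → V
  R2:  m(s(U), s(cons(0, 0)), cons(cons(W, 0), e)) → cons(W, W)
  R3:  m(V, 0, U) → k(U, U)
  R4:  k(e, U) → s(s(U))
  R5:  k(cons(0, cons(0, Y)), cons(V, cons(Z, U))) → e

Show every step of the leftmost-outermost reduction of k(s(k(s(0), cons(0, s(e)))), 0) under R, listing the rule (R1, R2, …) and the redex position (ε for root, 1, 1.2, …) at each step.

1. k(s(k(s(0), cons(0, s(e)))), 0)  →  k(s(0), cons(0, s(e)))   [R1 at ε]
2. k(s(0), cons(0, s(e)))  →  0   [R1 at ε]

0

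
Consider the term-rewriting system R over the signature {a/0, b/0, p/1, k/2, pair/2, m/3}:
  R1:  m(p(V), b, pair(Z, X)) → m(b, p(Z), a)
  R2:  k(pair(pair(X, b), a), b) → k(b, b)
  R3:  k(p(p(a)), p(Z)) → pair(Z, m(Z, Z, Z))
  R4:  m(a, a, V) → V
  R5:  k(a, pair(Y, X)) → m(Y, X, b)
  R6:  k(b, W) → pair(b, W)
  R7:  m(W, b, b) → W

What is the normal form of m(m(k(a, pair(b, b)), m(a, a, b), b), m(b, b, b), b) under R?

1. m(m(k(a, pair(b, b)), m(a, a, b), b), m(b, b, b), b)  →  m(m(m(b, b, b), m(a, a, b), b), m(b, b, b), b)   [R5 at 1.1]
2. m(m(m(b, b, b), m(a, a, b), b), m(b, b, b), b)  →  m(m(b, m(a, a, b), b), m(b, b, b), b)   [R7 at 1.1]
3. m(m(b, m(a, a, b), b), m(b, b, b), b)  →  m(m(b, b, b), m(b, b, b), b)   [R4 at 1.2]
4. m(m(b, b, b), m(b, b, b), b)  →  m(b, m(b, b, b), b)   [R7 at 1]
5. m(b, m(b, b, b), b)  →  m(b, b, b)   [R7 at 2]
6. m(b, b, b)  →  b   [R7 at ε]

b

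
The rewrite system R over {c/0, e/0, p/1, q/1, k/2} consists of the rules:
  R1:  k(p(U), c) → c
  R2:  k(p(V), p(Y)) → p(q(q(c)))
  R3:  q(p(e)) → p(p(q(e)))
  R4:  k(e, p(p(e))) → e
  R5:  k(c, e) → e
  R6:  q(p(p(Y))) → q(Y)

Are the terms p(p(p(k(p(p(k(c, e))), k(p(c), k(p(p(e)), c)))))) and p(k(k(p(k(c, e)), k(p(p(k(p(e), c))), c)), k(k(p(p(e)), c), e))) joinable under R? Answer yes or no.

no — NF(t₁) = p(p(p(c))), NF(t₂) = p(e)

Reduce t₁ = p(p(p(k(p(p(k(c, e))), k(p(c), k(p(p(e)), c)))))):
1. p(p(p(k(p(p(k(c, e))), k(p(c), k(p(p(e)), c))))))  →  p(p(p(k(p(p(e)), k(p(c), k(p(p(e)), c))))))   [R5 at 1.1.1.1.1.1]
2. p(p(p(k(p(p(e)), k(p(c), k(p(p(e)), c))))))  →  p(p(p(k(p(p(e)), k(p(c), c)))))   [R1 at 1.1.1.2.2]
3. p(p(p(k(p(p(e)), k(p(c), c)))))  →  p(p(p(k(p(p(e)), c))))   [R1 at 1.1.1.2]
4. p(p(p(k(p(p(e)), c))))  →  p(p(p(c)))   [R1 at 1.1.1]

Reduce t₂ = p(k(k(p(k(c, e)), k(p(p(k(p(e), c))), c)), k(k(p(p(e)), c), e))):
1. p(k(k(p(k(c, e)), k(p(p(k(p(e), c))), c)), k(k(p(p(e)), c), e)))  →  p(k(k(p(e), k(p(p(k(p(e), c))), c)), k(k(p(p(e)), c), e)))   [R5 at 1.1.1.1]
2. p(k(k(p(e), k(p(p(k(p(e), c))), c)), k(k(p(p(e)), c), e)))  →  p(k(k(p(e), c), k(k(p(p(e)), c), e)))   [R1 at 1.1.2]
3. p(k(k(p(e), c), k(k(p(p(e)), c), e)))  →  p(k(c, k(k(p(p(e)), c), e)))   [R1 at 1.1]
4. p(k(c, k(k(p(p(e)), c), e)))  →  p(k(c, k(c, e)))   [R1 at 1.2.1]
5. p(k(c, k(c, e)))  →  p(k(c, e))   [R5 at 1.2]
6. p(k(c, e))  →  p(e)   [R5 at 1]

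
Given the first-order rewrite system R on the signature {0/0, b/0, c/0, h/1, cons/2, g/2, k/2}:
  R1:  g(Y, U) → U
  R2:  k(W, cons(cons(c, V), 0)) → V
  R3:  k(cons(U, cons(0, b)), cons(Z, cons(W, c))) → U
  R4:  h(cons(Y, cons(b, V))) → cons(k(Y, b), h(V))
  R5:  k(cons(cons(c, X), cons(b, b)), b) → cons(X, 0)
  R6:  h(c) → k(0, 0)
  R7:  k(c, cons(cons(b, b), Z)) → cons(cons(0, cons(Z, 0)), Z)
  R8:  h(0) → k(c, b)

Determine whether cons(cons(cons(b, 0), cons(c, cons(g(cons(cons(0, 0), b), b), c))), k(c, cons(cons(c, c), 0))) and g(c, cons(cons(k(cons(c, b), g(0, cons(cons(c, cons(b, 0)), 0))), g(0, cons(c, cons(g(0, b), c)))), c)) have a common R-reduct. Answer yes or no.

yes — NF(t₁) = cons(cons(cons(b, 0), cons(c, cons(b, c))), c), NF(t₂) = cons(cons(cons(b, 0), cons(c, cons(b, c))), c)

Reduce t₁ = cons(cons(cons(b, 0), cons(c, cons(g(cons(cons(0, 0), b), b), c))), k(c, cons(cons(c, c), 0))):
1. cons(cons(cons(b, 0), cons(c, cons(g(cons(cons(0, 0), b), b), c))), k(c, cons(cons(c, c), 0)))  →  cons(cons(cons(b, 0), cons(c, cons(b, c))), k(c, cons(cons(c, c), 0)))   [R1 at 1.2.2.1]
2. cons(cons(cons(b, 0), cons(c, cons(b, c))), k(c, cons(cons(c, c), 0)))  →  cons(cons(cons(b, 0), cons(c, cons(b, c))), c)   [R2 at 2]

Reduce t₂ = g(c, cons(cons(k(cons(c, b), g(0, cons(cons(c, cons(b, 0)), 0))), g(0, cons(c, cons(g(0, b), c)))), c)):
1. g(c, cons(cons(k(cons(c, b), g(0, cons(cons(c, cons(b, 0)), 0))), g(0, cons(c, cons(g(0, b), c)))), c))  →  cons(cons(k(cons(c, b), g(0, cons(cons(c, cons(b, 0)), 0))), g(0, cons(c, cons(g(0, b), c)))), c)   [R1 at ε]
2. cons(cons(k(cons(c, b), g(0, cons(cons(c, cons(b, 0)), 0))), g(0, cons(c, cons(g(0, b), c)))), c)  →  cons(cons(k(cons(c, b), cons(cons(c, cons(b, 0)), 0)), g(0, cons(c, cons(g(0, b), c)))), c)   [R1 at 1.1.2]
3. cons(cons(k(cons(c, b), cons(cons(c, cons(b, 0)), 0)), g(0, cons(c, cons(g(0, b), c)))), c)  →  cons(cons(cons(b, 0), g(0, cons(c, cons(g(0, b), c)))), c)   [R2 at 1.1]
4. cons(cons(cons(b, 0), g(0, cons(c, cons(g(0, b), c)))), c)  →  cons(cons(cons(b, 0), cons(c, cons(g(0, b), c))), c)   [R1 at 1.2]
5. cons(cons(cons(b, 0), cons(c, cons(g(0, b), c))), c)  →  cons(cons(cons(b, 0), cons(c, cons(b, c))), c)   [R1 at 1.2.2.1]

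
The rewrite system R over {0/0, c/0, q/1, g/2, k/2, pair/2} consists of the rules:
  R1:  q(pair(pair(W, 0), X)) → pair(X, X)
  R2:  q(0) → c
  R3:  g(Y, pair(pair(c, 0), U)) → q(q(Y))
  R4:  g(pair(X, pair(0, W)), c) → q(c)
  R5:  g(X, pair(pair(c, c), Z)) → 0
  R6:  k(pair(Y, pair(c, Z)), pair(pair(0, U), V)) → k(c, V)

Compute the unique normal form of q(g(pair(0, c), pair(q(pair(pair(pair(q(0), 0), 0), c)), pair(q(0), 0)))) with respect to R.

1. q(g(pair(0, c), pair(q(pair(pair(pair(q(0), 0), 0), c)), pair(q(0), 0))))  →  q(g(pair(0, c), pair(pair(c, c), pair(q(0), 0))))   [R1 at 1.2.1]
2. q(g(pair(0, c), pair(pair(c, c), pair(q(0), 0))))  →  q(0)   [R5 at 1]
3. q(0)  →  c   [R2 at ε]

c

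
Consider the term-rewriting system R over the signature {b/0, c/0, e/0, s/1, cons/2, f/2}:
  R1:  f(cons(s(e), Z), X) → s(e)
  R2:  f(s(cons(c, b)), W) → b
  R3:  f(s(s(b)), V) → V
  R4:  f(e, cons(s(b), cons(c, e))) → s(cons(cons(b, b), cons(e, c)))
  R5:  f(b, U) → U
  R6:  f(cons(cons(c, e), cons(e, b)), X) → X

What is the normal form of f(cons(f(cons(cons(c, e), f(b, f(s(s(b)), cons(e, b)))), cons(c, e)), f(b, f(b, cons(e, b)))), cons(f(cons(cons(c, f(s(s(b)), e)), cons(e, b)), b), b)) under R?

1. f(cons(f(cons(cons(c, e), f(b, f(s(s(b)), cons(e, b)))), cons(c, e)), f(b, f(b, cons(e, b)))), cons(f(cons(cons(c, f(s(s(b)), e)), cons(e, b)), b), b))  →  f(cons(f(cons(cons(c, e), f(s(s(b)), cons(e, b))), cons(c, e)), f(b, f(b, cons(e, b)))), cons(f(cons(cons(c, f(s(s(b)), e)), cons(e, b)), b), b))   [R5 at 1.1.1.2]
2. f(cons(f(cons(cons(c, e), f(s(s(b)), cons(e, b))), cons(c, e)), f(b, f(b, cons(e, b)))), cons(f(cons(cons(c, f(s(s(b)), e)), cons(e, b)), b), b))  →  f(cons(f(cons(cons(c, e), cons(e, b)), cons(c, e)), f(b, f(b, cons(e, b)))), cons(f(cons(cons(c, f(s(s(b)), e)), cons(e, b)), b), b))   [R3 at 1.1.1.2]
3. f(cons(f(cons(cons(c, e), cons(e, b)), cons(c, e)), f(b, f(b, cons(e, b)))), cons(f(cons(cons(c, f(s(s(b)), e)), cons(e, b)), b), b))  →  f(cons(cons(c, e), f(b, f(b, cons(e, b)))), cons(f(cons(cons(c, f(s(s(b)), e)), cons(e, b)), b), b))   [R6 at 1.1]
4. f(cons(cons(c, e), f(b, f(b, cons(e, b)))), cons(f(cons(cons(c, f(s(s(b)), e)), cons(e, b)), b), b))  →  f(cons(cons(c, e), f(b, cons(e, b))), cons(f(cons(cons(c, f(s(s(b)), e)), cons(e, b)), b), b))   [R5 at 1.2]
5. f(cons(cons(c, e), f(b, cons(e, b))), cons(f(cons(cons(c, f(s(s(b)), e)), cons(e, b)), b), b))  →  f(cons(cons(c, e), cons(e, b)), cons(f(cons(cons(c, f(s(s(b)), e)), cons(e, b)), b), b))   [R5 at 1.2]
6. f(cons(cons(c, e), cons(e, b)), cons(f(cons(cons(c, f(s(s(b)), e)), cons(e, b)), b), b))  →  cons(f(cons(cons(c, f(s(s(b)), e)), cons(e, b)), b), b)   [R6 at ε]
7. cons(f(cons(cons(c, f(s(s(b)), e)), cons(e, b)), b), b)  →  cons(f(cons(cons(c, e), cons(e, b)), b), b)   [R3 at 1.1.1.2]
8. cons(f(cons(cons(c, e), cons(e, b)), b), b)  →  cons(b, b)   [R6 at 1]

cons(b, b)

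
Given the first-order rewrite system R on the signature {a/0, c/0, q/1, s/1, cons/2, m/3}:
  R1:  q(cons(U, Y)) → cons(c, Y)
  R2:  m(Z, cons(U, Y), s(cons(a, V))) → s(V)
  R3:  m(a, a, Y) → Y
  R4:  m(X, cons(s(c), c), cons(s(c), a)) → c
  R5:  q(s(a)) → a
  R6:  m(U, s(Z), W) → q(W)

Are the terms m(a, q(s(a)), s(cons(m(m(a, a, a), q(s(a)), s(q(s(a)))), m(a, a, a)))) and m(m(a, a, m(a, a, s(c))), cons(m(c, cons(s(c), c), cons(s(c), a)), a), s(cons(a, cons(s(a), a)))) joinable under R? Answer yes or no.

yes — NF(t₁) = s(cons(s(a), a)), NF(t₂) = s(cons(s(a), a))

Reduce t₁ = m(a, q(s(a)), s(cons(m(m(a, a, a), q(s(a)), s(q(s(a)))), m(a, a, a)))):
1. m(a, q(s(a)), s(cons(m(m(a, a, a), q(s(a)), s(q(s(a)))), m(a, a, a))))  →  m(a, a, s(cons(m(m(a, a, a), q(s(a)), s(q(s(a)))), m(a, a, a))))   [R5 at 2]
2. m(a, a, s(cons(m(m(a, a, a), q(s(a)), s(q(s(a)))), m(a, a, a))))  →  s(cons(m(m(a, a, a), q(s(a)), s(q(s(a)))), m(a, a, a)))   [R3 at ε]
3. s(cons(m(m(a, a, a), q(s(a)), s(q(s(a)))), m(a, a, a)))  →  s(cons(m(a, q(s(a)), s(q(s(a)))), m(a, a, a)))   [R3 at 1.1.1]
4. s(cons(m(a, q(s(a)), s(q(s(a)))), m(a, a, a)))  →  s(cons(m(a, a, s(q(s(a)))), m(a, a, a)))   [R5 at 1.1.2]
5. s(cons(m(a, a, s(q(s(a)))), m(a, a, a)))  →  s(cons(s(q(s(a))), m(a, a, a)))   [R3 at 1.1]
6. s(cons(s(q(s(a))), m(a, a, a)))  →  s(cons(s(a), m(a, a, a)))   [R5 at 1.1.1]
7. s(cons(s(a), m(a, a, a)))  →  s(cons(s(a), a))   [R3 at 1.2]

Reduce t₂ = m(m(a, a, m(a, a, s(c))), cons(m(c, cons(s(c), c), cons(s(c), a)), a), s(cons(a, cons(s(a), a)))):
1. m(m(a, a, m(a, a, s(c))), cons(m(c, cons(s(c), c), cons(s(c), a)), a), s(cons(a, cons(s(a), a))))  →  s(cons(s(a), a))   [R2 at ε]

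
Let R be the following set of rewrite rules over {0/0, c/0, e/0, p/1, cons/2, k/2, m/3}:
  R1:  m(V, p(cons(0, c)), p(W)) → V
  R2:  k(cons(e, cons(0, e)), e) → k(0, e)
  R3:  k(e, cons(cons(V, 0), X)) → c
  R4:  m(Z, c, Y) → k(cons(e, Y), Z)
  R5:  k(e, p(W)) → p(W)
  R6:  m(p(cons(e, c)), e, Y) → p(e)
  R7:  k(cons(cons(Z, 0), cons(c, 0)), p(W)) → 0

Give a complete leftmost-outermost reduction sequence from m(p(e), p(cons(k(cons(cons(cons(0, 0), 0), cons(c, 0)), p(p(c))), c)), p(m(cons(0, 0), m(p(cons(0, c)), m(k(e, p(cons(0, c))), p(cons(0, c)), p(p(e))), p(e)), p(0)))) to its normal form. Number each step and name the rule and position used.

p(e)

1. m(p(e), p(cons(k(cons(cons(cons(0, 0), 0), cons(c, 0)), p(p(c))), c)), p(m(cons(0, 0), m(p(cons(0, c)), m(k(e, p(cons(0, c))), p(cons(0, c)), p(p(e))), p(e)), p(0))))  →  m(p(e), p(cons(0, c)), p(m(cons(0, 0), m(p(cons(0, c)), m(k(e, p(cons(0, c))), p(cons(0, c)), p(p(e))), p(e)), p(0))))   [R7 at 2.1.1]
2. m(p(e), p(cons(0, c)), p(m(cons(0, 0), m(p(cons(0, c)), m(k(e, p(cons(0, c))), p(cons(0, c)), p(p(e))), p(e)), p(0))))  →  p(e)   [R1 at ε]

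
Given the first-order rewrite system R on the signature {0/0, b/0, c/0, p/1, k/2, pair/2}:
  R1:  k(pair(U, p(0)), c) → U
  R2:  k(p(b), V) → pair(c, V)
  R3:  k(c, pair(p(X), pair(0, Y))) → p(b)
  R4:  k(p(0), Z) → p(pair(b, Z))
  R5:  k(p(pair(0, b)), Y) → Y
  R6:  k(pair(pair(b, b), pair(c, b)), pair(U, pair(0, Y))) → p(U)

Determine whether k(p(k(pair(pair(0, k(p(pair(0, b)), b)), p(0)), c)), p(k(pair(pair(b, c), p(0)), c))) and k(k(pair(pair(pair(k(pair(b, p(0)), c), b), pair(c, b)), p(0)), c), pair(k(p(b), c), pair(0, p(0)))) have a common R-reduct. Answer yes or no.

Reduce t₁ = k(p(k(pair(pair(0, k(p(pair(0, b)), b)), p(0)), c)), p(k(pair(pair(b, c), p(0)), c))):
1. k(p(k(pair(pair(0, k(p(pair(0, b)), b)), p(0)), c)), p(k(pair(pair(b, c), p(0)), c)))  →  k(p(pair(0, k(p(pair(0, b)), b))), p(k(pair(pair(b, c), p(0)), c)))   [R1 at 1.1]
2. k(p(pair(0, k(p(pair(0, b)), b))), p(k(pair(pair(b, c), p(0)), c)))  →  k(p(pair(0, b)), p(k(pair(pair(b, c), p(0)), c)))   [R5 at 1.1.2]
3. k(p(pair(0, b)), p(k(pair(pair(b, c), p(0)), c)))  →  p(k(pair(pair(b, c), p(0)), c))   [R5 at ε]
4. p(k(pair(pair(b, c), p(0)), c))  →  p(pair(b, c))   [R1 at 1]

Reduce t₂ = k(k(pair(pair(pair(k(pair(b, p(0)), c), b), pair(c, b)), p(0)), c), pair(k(p(b), c), pair(0, p(0)))):
1. k(k(pair(pair(pair(k(pair(b, p(0)), c), b), pair(c, b)), p(0)), c), pair(k(p(b), c), pair(0, p(0))))  →  k(pair(pair(k(pair(b, p(0)), c), b), pair(c, b)), pair(k(p(b), c), pair(0, p(0))))   [R1 at 1]
2. k(pair(pair(k(pair(b, p(0)), c), b), pair(c, b)), pair(k(p(b), c), pair(0, p(0))))  →  k(pair(pair(b, b), pair(c, b)), pair(k(p(b), c), pair(0, p(0))))   [R1 at 1.1.1]
3. k(pair(pair(b, b), pair(c, b)), pair(k(p(b), c), pair(0, p(0))))  →  p(k(p(b), c))   [R6 at ε]
4. p(k(p(b), c))  →  p(pair(c, c))   [R2 at 1]

no — NF(t₁) = p(pair(b, c)), NF(t₂) = p(pair(c, c))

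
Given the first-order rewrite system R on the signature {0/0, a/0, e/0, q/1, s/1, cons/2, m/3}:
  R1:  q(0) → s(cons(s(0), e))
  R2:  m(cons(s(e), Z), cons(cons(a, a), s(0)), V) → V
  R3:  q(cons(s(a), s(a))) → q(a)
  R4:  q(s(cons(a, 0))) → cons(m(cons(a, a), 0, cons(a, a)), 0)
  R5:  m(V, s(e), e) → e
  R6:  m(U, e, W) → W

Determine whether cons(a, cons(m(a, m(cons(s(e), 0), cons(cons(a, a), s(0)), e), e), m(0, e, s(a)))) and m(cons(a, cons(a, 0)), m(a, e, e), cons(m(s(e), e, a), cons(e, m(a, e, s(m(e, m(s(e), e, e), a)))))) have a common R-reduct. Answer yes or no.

Reduce t₁ = cons(a, cons(m(a, m(cons(s(e), 0), cons(cons(a, a), s(0)), e), e), m(0, e, s(a)))):
1. cons(a, cons(m(a, m(cons(s(e), 0), cons(cons(a, a), s(0)), e), e), m(0, e, s(a))))  →  cons(a, cons(m(a, e, e), m(0, e, s(a))))   [R2 at 2.1.2]
2. cons(a, cons(m(a, e, e), m(0, e, s(a))))  →  cons(a, cons(e, m(0, e, s(a))))   [R6 at 2.1]
3. cons(a, cons(e, m(0, e, s(a))))  →  cons(a, cons(e, s(a)))   [R6 at 2.2]

Reduce t₂ = m(cons(a, cons(a, 0)), m(a, e, e), cons(m(s(e), e, a), cons(e, m(a, e, s(m(e, m(s(e), e, e), a)))))):
1. m(cons(a, cons(a, 0)), m(a, e, e), cons(m(s(e), e, a), cons(e, m(a, e, s(m(e, m(s(e), e, e), a))))))  →  m(cons(a, cons(a, 0)), e, cons(m(s(e), e, a), cons(e, m(a, e, s(m(e, m(s(e), e, e), a))))))   [R6 at 2]
2. m(cons(a, cons(a, 0)), e, cons(m(s(e), e, a), cons(e, m(a, e, s(m(e, m(s(e), e, e), a))))))  →  cons(m(s(e), e, a), cons(e, m(a, e, s(m(e, m(s(e), e, e), a)))))   [R6 at ε]
3. cons(m(s(e), e, a), cons(e, m(a, e, s(m(e, m(s(e), e, e), a)))))  →  cons(a, cons(e, m(a, e, s(m(e, m(s(e), e, e), a)))))   [R6 at 1]
4. cons(a, cons(e, m(a, e, s(m(e, m(s(e), e, e), a)))))  →  cons(a, cons(e, s(m(e, m(s(e), e, e), a))))   [R6 at 2.2]
5. cons(a, cons(e, s(m(e, m(s(e), e, e), a))))  →  cons(a, cons(e, s(m(e, e, a))))   [R6 at 2.2.1.2]
6. cons(a, cons(e, s(m(e, e, a))))  →  cons(a, cons(e, s(a)))   [R6 at 2.2.1]

yes — NF(t₁) = cons(a, cons(e, s(a))), NF(t₂) = cons(a, cons(e, s(a)))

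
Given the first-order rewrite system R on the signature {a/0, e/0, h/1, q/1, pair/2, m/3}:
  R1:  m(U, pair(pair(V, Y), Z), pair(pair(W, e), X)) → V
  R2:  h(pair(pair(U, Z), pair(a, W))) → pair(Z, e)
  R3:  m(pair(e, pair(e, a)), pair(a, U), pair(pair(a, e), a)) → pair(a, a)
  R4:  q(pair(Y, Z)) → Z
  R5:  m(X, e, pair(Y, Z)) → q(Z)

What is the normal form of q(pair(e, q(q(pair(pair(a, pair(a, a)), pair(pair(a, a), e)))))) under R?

e

1. q(pair(e, q(q(pair(pair(a, pair(a, a)), pair(pair(a, a), e))))))  →  q(q(pair(pair(a, pair(a, a)), pair(pair(a, a), e))))   [R4 at ε]
2. q(q(pair(pair(a, pair(a, a)), pair(pair(a, a), e))))  →  q(pair(pair(a, a), e))   [R4 at 1]
3. q(pair(pair(a, a), e))  →  e   [R4 at ε]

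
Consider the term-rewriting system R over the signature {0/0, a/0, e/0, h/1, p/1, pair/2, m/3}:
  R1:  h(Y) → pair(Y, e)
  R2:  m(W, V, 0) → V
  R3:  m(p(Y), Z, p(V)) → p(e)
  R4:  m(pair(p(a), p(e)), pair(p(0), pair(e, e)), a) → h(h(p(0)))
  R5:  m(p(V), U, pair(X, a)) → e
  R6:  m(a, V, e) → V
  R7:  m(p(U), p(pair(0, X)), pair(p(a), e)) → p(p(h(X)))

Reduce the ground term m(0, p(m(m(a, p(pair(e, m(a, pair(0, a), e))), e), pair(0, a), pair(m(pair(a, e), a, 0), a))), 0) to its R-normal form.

p(e)

1. m(0, p(m(m(a, p(pair(e, m(a, pair(0, a), e))), e), pair(0, a), pair(m(pair(a, e), a, 0), a))), 0)  →  p(m(m(a, p(pair(e, m(a, pair(0, a), e))), e), pair(0, a), pair(m(pair(a, e), a, 0), a)))   [R2 at ε]
2. p(m(m(a, p(pair(e, m(a, pair(0, a), e))), e), pair(0, a), pair(m(pair(a, e), a, 0), a)))  →  p(m(p(pair(e, m(a, pair(0, a), e))), pair(0, a), pair(m(pair(a, e), a, 0), a)))   [R6 at 1.1]
3. p(m(p(pair(e, m(a, pair(0, a), e))), pair(0, a), pair(m(pair(a, e), a, 0), a)))  →  p(e)   [R5 at 1]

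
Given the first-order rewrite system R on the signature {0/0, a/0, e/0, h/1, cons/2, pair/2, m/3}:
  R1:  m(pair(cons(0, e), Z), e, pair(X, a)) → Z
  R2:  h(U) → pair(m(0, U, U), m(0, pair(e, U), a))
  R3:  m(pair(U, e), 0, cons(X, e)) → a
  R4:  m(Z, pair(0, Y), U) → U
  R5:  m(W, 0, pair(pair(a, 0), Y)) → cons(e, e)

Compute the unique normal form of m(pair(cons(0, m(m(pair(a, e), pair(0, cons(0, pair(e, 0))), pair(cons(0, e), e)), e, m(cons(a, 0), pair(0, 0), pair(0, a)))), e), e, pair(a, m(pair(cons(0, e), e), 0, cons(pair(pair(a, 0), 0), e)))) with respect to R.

e

1. m(pair(cons(0, m(m(pair(a, e), pair(0, cons(0, pair(e, 0))), pair(cons(0, e), e)), e, m(cons(a, 0), pair(0, 0), pair(0, a)))), e), e, pair(a, m(pair(cons(0, e), e), 0, cons(pair(pair(a, 0), 0), e))))  →  m(pair(cons(0, m(pair(cons(0, e), e), e, m(cons(a, 0), pair(0, 0), pair(0, a)))), e), e, pair(a, m(pair(cons(0, e), e), 0, cons(pair(pair(a, 0), 0), e))))   [R4 at 1.1.2.1]
2. m(pair(cons(0, m(pair(cons(0, e), e), e, m(cons(a, 0), pair(0, 0), pair(0, a)))), e), e, pair(a, m(pair(cons(0, e), e), 0, cons(pair(pair(a, 0), 0), e))))  →  m(pair(cons(0, m(pair(cons(0, e), e), e, pair(0, a))), e), e, pair(a, m(pair(cons(0, e), e), 0, cons(pair(pair(a, 0), 0), e))))   [R4 at 1.1.2.3]
3. m(pair(cons(0, m(pair(cons(0, e), e), e, pair(0, a))), e), e, pair(a, m(pair(cons(0, e), e), 0, cons(pair(pair(a, 0), 0), e))))  →  m(pair(cons(0, e), e), e, pair(a, m(pair(cons(0, e), e), 0, cons(pair(pair(a, 0), 0), e))))   [R1 at 1.1.2]
4. m(pair(cons(0, e), e), e, pair(a, m(pair(cons(0, e), e), 0, cons(pair(pair(a, 0), 0), e))))  →  m(pair(cons(0, e), e), e, pair(a, a))   [R3 at 3.2]
5. m(pair(cons(0, e), e), e, pair(a, a))  →  e   [R1 at ε]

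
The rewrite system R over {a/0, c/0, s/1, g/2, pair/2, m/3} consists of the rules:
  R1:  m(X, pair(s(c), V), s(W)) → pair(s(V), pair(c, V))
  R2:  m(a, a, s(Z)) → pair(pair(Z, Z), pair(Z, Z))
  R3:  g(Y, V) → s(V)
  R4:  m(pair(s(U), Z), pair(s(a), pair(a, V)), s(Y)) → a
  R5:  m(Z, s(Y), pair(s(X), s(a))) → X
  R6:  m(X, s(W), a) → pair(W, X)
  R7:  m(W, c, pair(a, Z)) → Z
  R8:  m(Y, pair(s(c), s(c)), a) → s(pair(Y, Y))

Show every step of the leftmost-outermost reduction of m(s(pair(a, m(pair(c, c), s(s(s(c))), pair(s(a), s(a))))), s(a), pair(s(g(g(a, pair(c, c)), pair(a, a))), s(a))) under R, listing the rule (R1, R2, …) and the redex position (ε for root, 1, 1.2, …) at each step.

s(pair(a, a))

1. m(s(pair(a, m(pair(c, c), s(s(s(c))), pair(s(a), s(a))))), s(a), pair(s(g(g(a, pair(c, c)), pair(a, a))), s(a)))  →  g(g(a, pair(c, c)), pair(a, a))   [R5 at ε]
2. g(g(a, pair(c, c)), pair(a, a))  →  s(pair(a, a))   [R3 at ε]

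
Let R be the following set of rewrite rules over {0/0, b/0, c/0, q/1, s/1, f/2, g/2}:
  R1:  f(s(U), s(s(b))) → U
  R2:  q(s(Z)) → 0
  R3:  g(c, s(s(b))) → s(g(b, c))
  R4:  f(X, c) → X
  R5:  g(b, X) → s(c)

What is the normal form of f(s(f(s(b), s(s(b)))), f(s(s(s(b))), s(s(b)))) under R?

1. f(s(f(s(b), s(s(b)))), f(s(s(s(b))), s(s(b))))  →  f(s(b), f(s(s(s(b))), s(s(b))))   [R1 at 1.1]
2. f(s(b), f(s(s(s(b))), s(s(b))))  →  f(s(b), s(s(b)))   [R1 at 2]
3. f(s(b), s(s(b)))  →  b   [R1 at ε]

b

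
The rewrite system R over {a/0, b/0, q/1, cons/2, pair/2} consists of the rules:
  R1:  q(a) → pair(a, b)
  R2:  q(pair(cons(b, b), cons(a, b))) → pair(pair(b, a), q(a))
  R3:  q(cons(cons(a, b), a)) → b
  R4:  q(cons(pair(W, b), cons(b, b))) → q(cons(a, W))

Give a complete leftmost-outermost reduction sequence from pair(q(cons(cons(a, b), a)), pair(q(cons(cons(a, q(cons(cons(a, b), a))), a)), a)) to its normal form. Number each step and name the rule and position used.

pair(b, pair(b, a))

1. pair(q(cons(cons(a, b), a)), pair(q(cons(cons(a, q(cons(cons(a, b), a))), a)), a))  →  pair(b, pair(q(cons(cons(a, q(cons(cons(a, b), a))), a)), a))   [R3 at 1]
2. pair(b, pair(q(cons(cons(a, q(cons(cons(a, b), a))), a)), a))  →  pair(b, pair(q(cons(cons(a, b), a)), a))   [R3 at 2.1.1.1.2]
3. pair(b, pair(q(cons(cons(a, b), a)), a))  →  pair(b, pair(b, a))   [R3 at 2.1]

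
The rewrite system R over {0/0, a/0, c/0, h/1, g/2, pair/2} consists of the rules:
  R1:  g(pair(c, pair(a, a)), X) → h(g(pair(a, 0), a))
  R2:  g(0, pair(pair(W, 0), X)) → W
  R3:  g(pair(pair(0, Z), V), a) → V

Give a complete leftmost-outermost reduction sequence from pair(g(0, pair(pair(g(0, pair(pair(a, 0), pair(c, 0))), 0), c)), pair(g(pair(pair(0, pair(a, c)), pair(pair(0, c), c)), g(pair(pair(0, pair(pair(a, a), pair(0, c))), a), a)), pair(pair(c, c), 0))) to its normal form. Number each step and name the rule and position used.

pair(a, pair(pair(pair(0, c), c), pair(pair(c, c), 0)))

1. pair(g(0, pair(pair(g(0, pair(pair(a, 0), pair(c, 0))), 0), c)), pair(g(pair(pair(0, pair(a, c)), pair(pair(0, c), c)), g(pair(pair(0, pair(pair(a, a), pair(0, c))), a), a)), pair(pair(c, c), 0)))  →  pair(g(0, pair(pair(a, 0), pair(c, 0))), pair(g(pair(pair(0, pair(a, c)), pair(pair(0, c), c)), g(pair(pair(0, pair(pair(a, a), pair(0, c))), a), a)), pair(pair(c, c), 0)))   [R2 at 1]
2. pair(g(0, pair(pair(a, 0), pair(c, 0))), pair(g(pair(pair(0, pair(a, c)), pair(pair(0, c), c)), g(pair(pair(0, pair(pair(a, a), pair(0, c))), a), a)), pair(pair(c, c), 0)))  →  pair(a, pair(g(pair(pair(0, pair(a, c)), pair(pair(0, c), c)), g(pair(pair(0, pair(pair(a, a), pair(0, c))), a), a)), pair(pair(c, c), 0)))   [R2 at 1]
3. pair(a, pair(g(pair(pair(0, pair(a, c)), pair(pair(0, c), c)), g(pair(pair(0, pair(pair(a, a), pair(0, c))), a), a)), pair(pair(c, c), 0)))  →  pair(a, pair(g(pair(pair(0, pair(a, c)), pair(pair(0, c), c)), a), pair(pair(c, c), 0)))   [R3 at 2.1.2]
4. pair(a, pair(g(pair(pair(0, pair(a, c)), pair(pair(0, c), c)), a), pair(pair(c, c), 0)))  →  pair(a, pair(pair(pair(0, c), c), pair(pair(c, c), 0)))   [R3 at 2.1]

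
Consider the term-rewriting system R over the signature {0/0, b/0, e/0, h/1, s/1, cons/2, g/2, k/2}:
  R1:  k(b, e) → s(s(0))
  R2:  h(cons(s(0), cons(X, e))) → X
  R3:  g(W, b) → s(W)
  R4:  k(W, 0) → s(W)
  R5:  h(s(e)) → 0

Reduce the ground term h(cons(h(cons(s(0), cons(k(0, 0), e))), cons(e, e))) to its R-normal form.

e

1. h(cons(h(cons(s(0), cons(k(0, 0), e))), cons(e, e)))  →  h(cons(k(0, 0), cons(e, e)))   [R2 at 1.1]
2. h(cons(k(0, 0), cons(e, e)))  →  h(cons(s(0), cons(e, e)))   [R4 at 1.1]
3. h(cons(s(0), cons(e, e)))  →  e   [R2 at ε]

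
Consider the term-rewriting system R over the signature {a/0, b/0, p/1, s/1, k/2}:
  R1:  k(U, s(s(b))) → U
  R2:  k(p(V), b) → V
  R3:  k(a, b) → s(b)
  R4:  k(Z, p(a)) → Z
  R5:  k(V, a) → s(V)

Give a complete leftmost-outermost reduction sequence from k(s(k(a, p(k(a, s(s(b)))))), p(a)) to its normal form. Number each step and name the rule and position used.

1. k(s(k(a, p(k(a, s(s(b)))))), p(a))  →  s(k(a, p(k(a, s(s(b))))))   [R4 at ε]
2. s(k(a, p(k(a, s(s(b))))))  →  s(k(a, p(a)))   [R1 at 1.2.1]
3. s(k(a, p(a)))  →  s(a)   [R4 at 1]

s(a)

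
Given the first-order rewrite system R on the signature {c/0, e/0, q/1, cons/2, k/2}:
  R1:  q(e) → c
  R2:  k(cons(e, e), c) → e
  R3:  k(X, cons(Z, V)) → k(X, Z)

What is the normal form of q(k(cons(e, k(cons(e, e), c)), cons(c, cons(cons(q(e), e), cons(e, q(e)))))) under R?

c

1. q(k(cons(e, k(cons(e, e), c)), cons(c, cons(cons(q(e), e), cons(e, q(e))))))  →  q(k(cons(e, k(cons(e, e), c)), c))   [R3 at 1]
2. q(k(cons(e, k(cons(e, e), c)), c))  →  q(k(cons(e, e), c))   [R2 at 1.1.2]
3. q(k(cons(e, e), c))  →  q(e)   [R2 at 1]
4. q(e)  →  c   [R1 at ε]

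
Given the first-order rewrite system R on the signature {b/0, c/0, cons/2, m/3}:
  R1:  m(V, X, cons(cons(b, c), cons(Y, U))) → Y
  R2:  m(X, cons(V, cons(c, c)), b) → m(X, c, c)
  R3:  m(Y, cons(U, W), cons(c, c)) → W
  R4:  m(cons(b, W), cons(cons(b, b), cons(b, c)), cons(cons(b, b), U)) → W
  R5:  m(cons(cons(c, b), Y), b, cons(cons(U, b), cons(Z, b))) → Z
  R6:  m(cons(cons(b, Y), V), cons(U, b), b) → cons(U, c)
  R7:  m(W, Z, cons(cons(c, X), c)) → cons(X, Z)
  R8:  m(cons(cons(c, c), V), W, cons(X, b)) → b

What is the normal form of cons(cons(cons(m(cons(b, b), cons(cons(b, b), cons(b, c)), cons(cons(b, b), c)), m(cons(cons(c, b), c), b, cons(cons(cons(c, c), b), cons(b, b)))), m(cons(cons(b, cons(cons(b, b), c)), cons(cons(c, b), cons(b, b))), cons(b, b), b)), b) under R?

1. cons(cons(cons(m(cons(b, b), cons(cons(b, b), cons(b, c)), cons(cons(b, b), c)), m(cons(cons(c, b), c), b, cons(cons(cons(c, c), b), cons(b, b)))), m(cons(cons(b, cons(cons(b, b), c)), cons(cons(c, b), cons(b, b))), cons(b, b), b)), b)  →  cons(cons(cons(b, m(cons(cons(c, b), c), b, cons(cons(cons(c, c), b), cons(b, b)))), m(cons(cons(b, cons(cons(b, b), c)), cons(cons(c, b), cons(b, b))), cons(b, b), b)), b)   [R4 at 1.1.1]
2. cons(cons(cons(b, m(cons(cons(c, b), c), b, cons(cons(cons(c, c), b), cons(b, b)))), m(cons(cons(b, cons(cons(b, b), c)), cons(cons(c, b), cons(b, b))), cons(b, b), b)), b)  →  cons(cons(cons(b, b), m(cons(cons(b, cons(cons(b, b), c)), cons(cons(c, b), cons(b, b))), cons(b, b), b)), b)   [R5 at 1.1.2]
3. cons(cons(cons(b, b), m(cons(cons(b, cons(cons(b, b), c)), cons(cons(c, b), cons(b, b))), cons(b, b), b)), b)  →  cons(cons(cons(b, b), cons(b, c)), b)   [R6 at 1.2]

cons(cons(cons(b, b), cons(b, c)), b)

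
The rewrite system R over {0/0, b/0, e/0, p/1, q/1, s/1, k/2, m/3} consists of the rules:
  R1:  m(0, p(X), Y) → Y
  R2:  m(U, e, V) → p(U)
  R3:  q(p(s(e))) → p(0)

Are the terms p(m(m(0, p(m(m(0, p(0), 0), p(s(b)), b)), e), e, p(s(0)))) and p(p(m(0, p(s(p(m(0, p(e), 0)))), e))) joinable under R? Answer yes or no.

yes — NF(t₁) = p(p(e)), NF(t₂) = p(p(e))

Reduce t₁ = p(m(m(0, p(m(m(0, p(0), 0), p(s(b)), b)), e), e, p(s(0)))):
1. p(m(m(0, p(m(m(0, p(0), 0), p(s(b)), b)), e), e, p(s(0))))  →  p(p(m(0, p(m(m(0, p(0), 0), p(s(b)), b)), e)))   [R2 at 1]
2. p(p(m(0, p(m(m(0, p(0), 0), p(s(b)), b)), e)))  →  p(p(e))   [R1 at 1.1]

Reduce t₂ = p(p(m(0, p(s(p(m(0, p(e), 0)))), e))):
1. p(p(m(0, p(s(p(m(0, p(e), 0)))), e)))  →  p(p(e))   [R1 at 1.1]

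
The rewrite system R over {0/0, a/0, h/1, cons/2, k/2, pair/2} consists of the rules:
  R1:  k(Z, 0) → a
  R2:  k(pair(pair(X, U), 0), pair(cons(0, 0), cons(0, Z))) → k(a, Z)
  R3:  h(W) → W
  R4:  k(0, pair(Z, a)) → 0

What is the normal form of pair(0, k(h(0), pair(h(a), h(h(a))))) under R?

pair(0, 0)

1. pair(0, k(h(0), pair(h(a), h(h(a)))))  →  pair(0, k(0, pair(h(a), h(h(a)))))   [R3 at 2.1]
2. pair(0, k(0, pair(h(a), h(h(a)))))  →  pair(0, k(0, pair(a, h(h(a)))))   [R3 at 2.2.1]
3. pair(0, k(0, pair(a, h(h(a)))))  →  pair(0, k(0, pair(a, h(a))))   [R3 at 2.2.2]
4. pair(0, k(0, pair(a, h(a))))  →  pair(0, k(0, pair(a, a)))   [R3 at 2.2.2]
5. pair(0, k(0, pair(a, a)))  →  pair(0, 0)   [R4 at 2]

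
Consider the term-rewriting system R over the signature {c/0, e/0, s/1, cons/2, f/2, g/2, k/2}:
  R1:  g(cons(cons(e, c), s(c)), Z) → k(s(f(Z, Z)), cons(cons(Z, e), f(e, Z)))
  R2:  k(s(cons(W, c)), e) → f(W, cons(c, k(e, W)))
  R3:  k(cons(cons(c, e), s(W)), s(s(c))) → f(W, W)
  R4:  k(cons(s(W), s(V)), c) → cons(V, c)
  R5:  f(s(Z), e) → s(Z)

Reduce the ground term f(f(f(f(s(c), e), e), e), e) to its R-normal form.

s(c)

1. f(f(f(f(s(c), e), e), e), e)  →  f(f(f(s(c), e), e), e)   [R5 at 1.1.1]
2. f(f(f(s(c), e), e), e)  →  f(f(s(c), e), e)   [R5 at 1.1]
3. f(f(s(c), e), e)  →  f(s(c), e)   [R5 at 1]
4. f(s(c), e)  →  s(c)   [R5 at ε]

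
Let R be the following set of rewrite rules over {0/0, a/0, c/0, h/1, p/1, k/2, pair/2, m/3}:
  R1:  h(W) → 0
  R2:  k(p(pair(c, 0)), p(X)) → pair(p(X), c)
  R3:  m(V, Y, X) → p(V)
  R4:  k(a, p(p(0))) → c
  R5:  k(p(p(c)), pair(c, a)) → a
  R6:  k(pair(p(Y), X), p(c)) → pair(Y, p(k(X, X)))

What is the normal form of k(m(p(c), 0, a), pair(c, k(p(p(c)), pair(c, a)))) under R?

a

1. k(m(p(c), 0, a), pair(c, k(p(p(c)), pair(c, a))))  →  k(p(p(c)), pair(c, k(p(p(c)), pair(c, a))))   [R3 at 1]
2. k(p(p(c)), pair(c, k(p(p(c)), pair(c, a))))  →  k(p(p(c)), pair(c, a))   [R5 at 2.2]
3. k(p(p(c)), pair(c, a))  →  a   [R5 at ε]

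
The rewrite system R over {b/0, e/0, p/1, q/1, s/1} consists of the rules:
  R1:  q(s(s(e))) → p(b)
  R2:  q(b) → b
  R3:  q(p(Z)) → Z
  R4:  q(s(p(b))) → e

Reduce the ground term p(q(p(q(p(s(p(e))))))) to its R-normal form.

1. p(q(p(q(p(s(p(e)))))))  →  p(q(p(s(p(e)))))   [R3 at 1]
2. p(q(p(s(p(e)))))  →  p(s(p(e)))   [R3 at 1]

p(s(p(e)))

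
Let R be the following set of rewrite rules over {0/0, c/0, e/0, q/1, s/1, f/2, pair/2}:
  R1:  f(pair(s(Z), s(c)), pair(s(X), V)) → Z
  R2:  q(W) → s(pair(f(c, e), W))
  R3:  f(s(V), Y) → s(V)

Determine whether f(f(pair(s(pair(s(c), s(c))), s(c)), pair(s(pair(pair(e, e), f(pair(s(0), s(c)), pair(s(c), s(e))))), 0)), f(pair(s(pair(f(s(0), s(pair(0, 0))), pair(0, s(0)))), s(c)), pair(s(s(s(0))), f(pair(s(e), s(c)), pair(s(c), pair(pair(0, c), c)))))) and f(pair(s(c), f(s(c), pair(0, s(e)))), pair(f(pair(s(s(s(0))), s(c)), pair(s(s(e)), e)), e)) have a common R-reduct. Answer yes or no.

yes — NF(t₁) = c, NF(t₂) = c

Reduce t₁ = f(f(pair(s(pair(s(c), s(c))), s(c)), pair(s(pair(pair(e, e), f(pair(s(0), s(c)), pair(s(c), s(e))))), 0)), f(pair(s(pair(f(s(0), s(pair(0, 0))), pair(0, s(0)))), s(c)), pair(s(s(s(0))), f(pair(s(e), s(c)), pair(s(c), pair(pair(0, c), c)))))):
1. f(f(pair(s(pair(s(c), s(c))), s(c)), pair(s(pair(pair(e, e), f(pair(s(0), s(c)), pair(s(c), s(e))))), 0)), f(pair(s(pair(f(s(0), s(pair(0, 0))), pair(0, s(0)))), s(c)), pair(s(s(s(0))), f(pair(s(e), s(c)), pair(s(c), pair(pair(0, c), c))))))  →  f(pair(s(c), s(c)), f(pair(s(pair(f(s(0), s(pair(0, 0))), pair(0, s(0)))), s(c)), pair(s(s(s(0))), f(pair(s(e), s(c)), pair(s(c), pair(pair(0, c), c))))))   [R1 at 1]
2. f(pair(s(c), s(c)), f(pair(s(pair(f(s(0), s(pair(0, 0))), pair(0, s(0)))), s(c)), pair(s(s(s(0))), f(pair(s(e), s(c)), pair(s(c), pair(pair(0, c), c))))))  →  f(pair(s(c), s(c)), pair(f(s(0), s(pair(0, 0))), pair(0, s(0))))   [R1 at 2]
3. f(pair(s(c), s(c)), pair(f(s(0), s(pair(0, 0))), pair(0, s(0))))  →  f(pair(s(c), s(c)), pair(s(0), pair(0, s(0))))   [R3 at 2.1]
4. f(pair(s(c), s(c)), pair(s(0), pair(0, s(0))))  →  c   [R1 at ε]

Reduce t₂ = f(pair(s(c), f(s(c), pair(0, s(e)))), pair(f(pair(s(s(s(0))), s(c)), pair(s(s(e)), e)), e)):
1. f(pair(s(c), f(s(c), pair(0, s(e)))), pair(f(pair(s(s(s(0))), s(c)), pair(s(s(e)), e)), e))  →  f(pair(s(c), s(c)), pair(f(pair(s(s(s(0))), s(c)), pair(s(s(e)), e)), e))   [R3 at 1.2]
2. f(pair(s(c), s(c)), pair(f(pair(s(s(s(0))), s(c)), pair(s(s(e)), e)), e))  →  f(pair(s(c), s(c)), pair(s(s(0)), e))   [R1 at 2.1]
3. f(pair(s(c), s(c)), pair(s(s(0)), e))  →  c   [R1 at ε]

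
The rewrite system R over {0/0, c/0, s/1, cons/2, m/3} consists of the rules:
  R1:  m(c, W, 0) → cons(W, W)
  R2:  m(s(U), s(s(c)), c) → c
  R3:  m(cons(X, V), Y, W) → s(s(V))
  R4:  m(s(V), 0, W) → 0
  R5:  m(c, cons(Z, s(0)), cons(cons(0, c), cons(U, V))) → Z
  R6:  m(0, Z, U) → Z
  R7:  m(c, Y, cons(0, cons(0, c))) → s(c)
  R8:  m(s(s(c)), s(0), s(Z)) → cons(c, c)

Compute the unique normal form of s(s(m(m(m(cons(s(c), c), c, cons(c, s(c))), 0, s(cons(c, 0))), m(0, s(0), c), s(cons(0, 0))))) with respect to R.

1. s(s(m(m(m(cons(s(c), c), c, cons(c, s(c))), 0, s(cons(c, 0))), m(0, s(0), c), s(cons(0, 0)))))  →  s(s(m(m(s(s(c)), 0, s(cons(c, 0))), m(0, s(0), c), s(cons(0, 0)))))   [R3 at 1.1.1.1]
2. s(s(m(m(s(s(c)), 0, s(cons(c, 0))), m(0, s(0), c), s(cons(0, 0)))))  →  s(s(m(0, m(0, s(0), c), s(cons(0, 0)))))   [R4 at 1.1.1]
3. s(s(m(0, m(0, s(0), c), s(cons(0, 0)))))  →  s(s(m(0, s(0), c)))   [R6 at 1.1]
4. s(s(m(0, s(0), c)))  →  s(s(s(0)))   [R6 at 1.1]

s(s(s(0)))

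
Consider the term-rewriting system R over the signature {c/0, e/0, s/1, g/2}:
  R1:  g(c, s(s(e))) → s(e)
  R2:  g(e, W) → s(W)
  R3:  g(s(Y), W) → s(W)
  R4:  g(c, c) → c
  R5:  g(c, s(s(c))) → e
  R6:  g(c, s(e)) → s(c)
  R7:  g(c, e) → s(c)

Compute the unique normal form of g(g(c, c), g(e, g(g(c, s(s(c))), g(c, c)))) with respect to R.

1. g(g(c, c), g(e, g(g(c, s(s(c))), g(c, c))))  →  g(c, g(e, g(g(c, s(s(c))), g(c, c))))   [R4 at 1]
2. g(c, g(e, g(g(c, s(s(c))), g(c, c))))  →  g(c, s(g(g(c, s(s(c))), g(c, c))))   [R2 at 2]
3. g(c, s(g(g(c, s(s(c))), g(c, c))))  →  g(c, s(g(e, g(c, c))))   [R5 at 2.1.1]
4. g(c, s(g(e, g(c, c))))  →  g(c, s(s(g(c, c))))   [R2 at 2.1]
5. g(c, s(s(g(c, c))))  →  g(c, s(s(c)))   [R4 at 2.1.1]
6. g(c, s(s(c)))  →  e   [R5 at ε]

e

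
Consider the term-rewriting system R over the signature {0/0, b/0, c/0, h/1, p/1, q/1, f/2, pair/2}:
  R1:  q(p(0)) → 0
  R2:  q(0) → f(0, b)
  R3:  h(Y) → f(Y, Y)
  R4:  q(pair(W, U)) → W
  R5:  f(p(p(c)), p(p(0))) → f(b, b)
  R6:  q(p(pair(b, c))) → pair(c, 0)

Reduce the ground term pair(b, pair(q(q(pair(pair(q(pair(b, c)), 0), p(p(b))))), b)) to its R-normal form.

1. pair(b, pair(q(q(pair(pair(q(pair(b, c)), 0), p(p(b))))), b))  →  pair(b, pair(q(pair(q(pair(b, c)), 0)), b))   [R4 at 2.1.1]
2. pair(b, pair(q(pair(q(pair(b, c)), 0)), b))  →  pair(b, pair(q(pair(b, c)), b))   [R4 at 2.1]
3. pair(b, pair(q(pair(b, c)), b))  →  pair(b, pair(b, b))   [R4 at 2.1]

pair(b, pair(b, b))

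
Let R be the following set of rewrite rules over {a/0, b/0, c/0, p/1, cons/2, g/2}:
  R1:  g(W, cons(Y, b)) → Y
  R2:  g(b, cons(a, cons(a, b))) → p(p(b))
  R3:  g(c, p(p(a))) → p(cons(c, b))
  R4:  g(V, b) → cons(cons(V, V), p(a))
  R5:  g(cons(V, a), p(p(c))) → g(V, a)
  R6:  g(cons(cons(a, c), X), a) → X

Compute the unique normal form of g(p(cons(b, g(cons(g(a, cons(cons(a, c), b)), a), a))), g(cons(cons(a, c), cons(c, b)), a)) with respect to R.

1. g(p(cons(b, g(cons(g(a, cons(cons(a, c), b)), a), a))), g(cons(cons(a, c), cons(c, b)), a))  →  g(p(cons(b, g(cons(cons(a, c), a), a))), g(cons(cons(a, c), cons(c, b)), a))   [R1 at 1.1.2.1.1]
2. g(p(cons(b, g(cons(cons(a, c), a), a))), g(cons(cons(a, c), cons(c, b)), a))  →  g(p(cons(b, a)), g(cons(cons(a, c), cons(c, b)), a))   [R6 at 1.1.2]
3. g(p(cons(b, a)), g(cons(cons(a, c), cons(c, b)), a))  →  g(p(cons(b, a)), cons(c, b))   [R6 at 2]
4. g(p(cons(b, a)), cons(c, b))  →  c   [R1 at ε]

c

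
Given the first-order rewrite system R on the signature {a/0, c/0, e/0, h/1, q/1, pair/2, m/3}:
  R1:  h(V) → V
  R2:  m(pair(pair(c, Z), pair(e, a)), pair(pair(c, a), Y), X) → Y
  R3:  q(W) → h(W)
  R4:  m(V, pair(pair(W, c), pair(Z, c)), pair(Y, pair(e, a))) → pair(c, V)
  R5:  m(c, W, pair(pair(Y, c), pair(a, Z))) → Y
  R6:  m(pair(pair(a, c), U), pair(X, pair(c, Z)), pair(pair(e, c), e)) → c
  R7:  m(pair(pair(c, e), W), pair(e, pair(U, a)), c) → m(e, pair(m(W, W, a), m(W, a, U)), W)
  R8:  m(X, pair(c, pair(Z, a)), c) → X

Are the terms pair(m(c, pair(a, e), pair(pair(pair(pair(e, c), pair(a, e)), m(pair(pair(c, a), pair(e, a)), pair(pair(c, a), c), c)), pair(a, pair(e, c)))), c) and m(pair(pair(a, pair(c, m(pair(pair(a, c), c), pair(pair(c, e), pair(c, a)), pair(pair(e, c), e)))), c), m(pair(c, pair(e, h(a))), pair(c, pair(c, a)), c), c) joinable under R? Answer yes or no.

Reduce t₁ = pair(m(c, pair(a, e), pair(pair(pair(pair(e, c), pair(a, e)), m(pair(pair(c, a), pair(e, a)), pair(pair(c, a), c), c)), pair(a, pair(e, c)))), c):
1. pair(m(c, pair(a, e), pair(pair(pair(pair(e, c), pair(a, e)), m(pair(pair(c, a), pair(e, a)), pair(pair(c, a), c), c)), pair(a, pair(e, c)))), c)  →  pair(m(c, pair(a, e), pair(pair(pair(pair(e, c), pair(a, e)), c), pair(a, pair(e, c)))), c)   [R2 at 1.3.1.2]
2. pair(m(c, pair(a, e), pair(pair(pair(pair(e, c), pair(a, e)), c), pair(a, pair(e, c)))), c)  →  pair(pair(pair(e, c), pair(a, e)), c)   [R5 at 1]

Reduce t₂ = m(pair(pair(a, pair(c, m(pair(pair(a, c), c), pair(pair(c, e), pair(c, a)), pair(pair(e, c), e)))), c), m(pair(c, pair(e, h(a))), pair(c, pair(c, a)), c), c):
1. m(pair(pair(a, pair(c, m(pair(pair(a, c), c), pair(pair(c, e), pair(c, a)), pair(pair(e, c), e)))), c), m(pair(c, pair(e, h(a))), pair(c, pair(c, a)), c), c)  →  m(pair(pair(a, pair(c, c)), c), m(pair(c, pair(e, h(a))), pair(c, pair(c, a)), c), c)   [R6 at 1.1.2.2]
2. m(pair(pair(a, pair(c, c)), c), m(pair(c, pair(e, h(a))), pair(c, pair(c, a)), c), c)  →  m(pair(pair(a, pair(c, c)), c), pair(c, pair(e, h(a))), c)   [R8 at 2]
3. m(pair(pair(a, pair(c, c)), c), pair(c, pair(e, h(a))), c)  →  m(pair(pair(a, pair(c, c)), c), pair(c, pair(e, a)), c)   [R1 at 2.2.2]
4. m(pair(pair(a, pair(c, c)), c), pair(c, pair(e, a)), c)  →  pair(pair(a, pair(c, c)), c)   [R8 at ε]

no — NF(t₁) = pair(pair(pair(e, c), pair(a, e)), c), NF(t₂) = pair(pair(a, pair(c, c)), c)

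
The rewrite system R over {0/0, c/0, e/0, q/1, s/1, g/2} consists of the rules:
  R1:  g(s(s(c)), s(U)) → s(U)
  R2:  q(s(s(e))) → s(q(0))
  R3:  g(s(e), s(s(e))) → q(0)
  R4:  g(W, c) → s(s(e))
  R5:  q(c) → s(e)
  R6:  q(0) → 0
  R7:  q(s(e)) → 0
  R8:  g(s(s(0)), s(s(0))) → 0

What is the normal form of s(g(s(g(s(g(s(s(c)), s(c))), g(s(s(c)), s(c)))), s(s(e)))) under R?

s(s(s(e)))

1. s(g(s(g(s(g(s(s(c)), s(c))), g(s(s(c)), s(c)))), s(s(e))))  →  s(g(s(g(s(s(c)), g(s(s(c)), s(c)))), s(s(e))))   [R1 at 1.1.1.1.1]
2. s(g(s(g(s(s(c)), g(s(s(c)), s(c)))), s(s(e))))  →  s(g(s(g(s(s(c)), s(c))), s(s(e))))   [R1 at 1.1.1.2]
3. s(g(s(g(s(s(c)), s(c))), s(s(e))))  →  s(g(s(s(c)), s(s(e))))   [R1 at 1.1.1]
4. s(g(s(s(c)), s(s(e))))  →  s(s(s(e)))   [R1 at 1]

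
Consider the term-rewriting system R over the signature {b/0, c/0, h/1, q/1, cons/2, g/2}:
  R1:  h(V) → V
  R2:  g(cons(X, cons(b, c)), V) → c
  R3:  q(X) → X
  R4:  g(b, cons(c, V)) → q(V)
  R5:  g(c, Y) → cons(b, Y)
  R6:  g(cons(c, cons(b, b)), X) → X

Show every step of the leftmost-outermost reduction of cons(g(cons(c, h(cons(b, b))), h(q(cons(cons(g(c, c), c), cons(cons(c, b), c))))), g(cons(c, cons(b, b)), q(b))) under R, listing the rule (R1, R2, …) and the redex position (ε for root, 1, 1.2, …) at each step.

1. cons(g(cons(c, h(cons(b, b))), h(q(cons(cons(g(c, c), c), cons(cons(c, b), c))))), g(cons(c, cons(b, b)), q(b)))  →  cons(g(cons(c, cons(b, b)), h(q(cons(cons(g(c, c), c), cons(cons(c, b), c))))), g(cons(c, cons(b, b)), q(b)))   [R1 at 1.1.2]
2. cons(g(cons(c, cons(b, b)), h(q(cons(cons(g(c, c), c), cons(cons(c, b), c))))), g(cons(c, cons(b, b)), q(b)))  →  cons(h(q(cons(cons(g(c, c), c), cons(cons(c, b), c)))), g(cons(c, cons(b, b)), q(b)))   [R6 at 1]
3. cons(h(q(cons(cons(g(c, c), c), cons(cons(c, b), c)))), g(cons(c, cons(b, b)), q(b)))  →  cons(q(cons(cons(g(c, c), c), cons(cons(c, b), c))), g(cons(c, cons(b, b)), q(b)))   [R1 at 1]
4. cons(q(cons(cons(g(c, c), c), cons(cons(c, b), c))), g(cons(c, cons(b, b)), q(b)))  →  cons(cons(cons(g(c, c), c), cons(cons(c, b), c)), g(cons(c, cons(b, b)), q(b)))   [R3 at 1]
5. cons(cons(cons(g(c, c), c), cons(cons(c, b), c)), g(cons(c, cons(b, b)), q(b)))  →  cons(cons(cons(cons(b, c), c), cons(cons(c, b), c)), g(cons(c, cons(b, b)), q(b)))   [R5 at 1.1.1]
6. cons(cons(cons(cons(b, c), c), cons(cons(c, b), c)), g(cons(c, cons(b, b)), q(b)))  →  cons(cons(cons(cons(b, c), c), cons(cons(c, b), c)), q(b))   [R6 at 2]
7. cons(cons(cons(cons(b, c), c), cons(cons(c, b), c)), q(b))  →  cons(cons(cons(cons(b, c), c), cons(cons(c, b), c)), b)   [R3 at 2]

cons(cons(cons(cons(b, c), c), cons(cons(c, b), c)), b)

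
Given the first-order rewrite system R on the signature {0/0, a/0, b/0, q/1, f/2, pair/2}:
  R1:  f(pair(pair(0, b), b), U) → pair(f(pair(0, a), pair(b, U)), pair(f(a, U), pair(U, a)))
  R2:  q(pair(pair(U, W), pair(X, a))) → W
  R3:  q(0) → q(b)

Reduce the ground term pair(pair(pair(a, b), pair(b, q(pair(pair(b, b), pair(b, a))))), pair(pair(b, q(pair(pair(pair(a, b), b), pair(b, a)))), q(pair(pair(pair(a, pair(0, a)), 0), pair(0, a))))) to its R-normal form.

1. pair(pair(pair(a, b), pair(b, q(pair(pair(b, b), pair(b, a))))), pair(pair(b, q(pair(pair(pair(a, b), b), pair(b, a)))), q(pair(pair(pair(a, pair(0, a)), 0), pair(0, a)))))  →  pair(pair(pair(a, b), pair(b, b)), pair(pair(b, q(pair(pair(pair(a, b), b), pair(b, a)))), q(pair(pair(pair(a, pair(0, a)), 0), pair(0, a)))))   [R2 at 1.2.2]
2. pair(pair(pair(a, b), pair(b, b)), pair(pair(b, q(pair(pair(pair(a, b), b), pair(b, a)))), q(pair(pair(pair(a, pair(0, a)), 0), pair(0, a)))))  →  pair(pair(pair(a, b), pair(b, b)), pair(pair(b, b), q(pair(pair(pair(a, pair(0, a)), 0), pair(0, a)))))   [R2 at 2.1.2]
3. pair(pair(pair(a, b), pair(b, b)), pair(pair(b, b), q(pair(pair(pair(a, pair(0, a)), 0), pair(0, a)))))  →  pair(pair(pair(a, b), pair(b, b)), pair(pair(b, b), 0))   [R2 at 2.2]

pair(pair(pair(a, b), pair(b, b)), pair(pair(b, b), 0))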